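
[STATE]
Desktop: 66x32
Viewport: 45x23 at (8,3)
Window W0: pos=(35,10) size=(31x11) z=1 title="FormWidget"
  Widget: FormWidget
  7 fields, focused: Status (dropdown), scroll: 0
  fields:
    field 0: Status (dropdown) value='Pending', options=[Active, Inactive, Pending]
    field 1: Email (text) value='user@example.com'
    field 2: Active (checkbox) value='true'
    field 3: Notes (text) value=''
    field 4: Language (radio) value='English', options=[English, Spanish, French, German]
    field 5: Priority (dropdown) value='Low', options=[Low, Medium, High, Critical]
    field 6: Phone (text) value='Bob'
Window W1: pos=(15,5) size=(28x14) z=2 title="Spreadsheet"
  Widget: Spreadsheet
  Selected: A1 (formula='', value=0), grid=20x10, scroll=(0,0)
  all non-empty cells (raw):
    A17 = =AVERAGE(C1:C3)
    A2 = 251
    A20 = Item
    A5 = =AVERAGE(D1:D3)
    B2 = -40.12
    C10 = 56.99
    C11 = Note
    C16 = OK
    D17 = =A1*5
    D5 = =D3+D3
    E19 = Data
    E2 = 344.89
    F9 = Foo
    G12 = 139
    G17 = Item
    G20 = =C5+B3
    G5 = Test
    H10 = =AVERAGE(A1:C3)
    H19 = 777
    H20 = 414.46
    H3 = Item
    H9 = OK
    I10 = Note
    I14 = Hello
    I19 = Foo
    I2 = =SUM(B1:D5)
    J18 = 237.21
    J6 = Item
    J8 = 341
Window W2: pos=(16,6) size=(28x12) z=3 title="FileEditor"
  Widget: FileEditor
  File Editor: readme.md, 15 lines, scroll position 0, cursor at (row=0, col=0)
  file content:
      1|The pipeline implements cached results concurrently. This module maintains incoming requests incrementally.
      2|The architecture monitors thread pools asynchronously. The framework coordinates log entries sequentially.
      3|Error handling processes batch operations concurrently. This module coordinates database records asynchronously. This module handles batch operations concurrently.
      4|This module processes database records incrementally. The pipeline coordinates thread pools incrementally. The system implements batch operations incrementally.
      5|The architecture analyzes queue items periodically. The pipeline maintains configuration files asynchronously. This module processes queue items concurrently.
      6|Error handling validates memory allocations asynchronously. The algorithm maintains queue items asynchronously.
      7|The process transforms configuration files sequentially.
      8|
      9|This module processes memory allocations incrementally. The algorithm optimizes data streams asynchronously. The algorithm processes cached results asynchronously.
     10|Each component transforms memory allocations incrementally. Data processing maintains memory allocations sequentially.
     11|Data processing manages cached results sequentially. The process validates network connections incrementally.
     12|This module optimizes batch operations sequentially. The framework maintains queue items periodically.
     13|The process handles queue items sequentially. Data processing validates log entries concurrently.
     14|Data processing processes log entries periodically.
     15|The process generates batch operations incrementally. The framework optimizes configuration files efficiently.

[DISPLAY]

                                             
                                             
       ┏━━━━━━━━━━━━━━━━━━━━━━━━━━┓          
       ┃┏━━━━━━━━━━━━━━━━━━━━━━━━━━┓         
       ┠┃ FileEditor               ┃         
       ┃┠──────────────────────────┨         
       ┃┃█he pipeline implements c▲┃         
       ┃┃The architecture monitors█┃━━━━━━━━━
       ┃┃Error handling processes ░┃get      
       ┃┃This module processes dat░┃─────────
       ┃┃The architecture analyzes░┃:     [Pe
       ┃┃Error handling validates ░┃      [us
       ┃┃The process transforms co░┃:     [x]
       ┃┃                         ▼┃      [  
       ┃┗━━━━━━━━━━━━━━━━━━━━━━━━━━┛ge:   (●)
       ┗━━━━━━━━━━━━━━━━━━━━━━━━━━┛ity:   [Lo
                           ┃  Phone:      [Bo
                           ┗━━━━━━━━━━━━━━━━━
                                             
                                             
                                             
                                             
                                             


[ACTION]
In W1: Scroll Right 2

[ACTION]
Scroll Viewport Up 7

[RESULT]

                                             
                                             
                                             
                                             
                                             
       ┏━━━━━━━━━━━━━━━━━━━━━━━━━━┓          
       ┃┏━━━━━━━━━━━━━━━━━━━━━━━━━━┓         
       ┠┃ FileEditor               ┃         
       ┃┠──────────────────────────┨         
       ┃┃█he pipeline implements c▲┃         
       ┃┃The architecture monitors█┃━━━━━━━━━
       ┃┃Error handling processes ░┃get      
       ┃┃This module processes dat░┃─────────
       ┃┃The architecture analyzes░┃:     [Pe
       ┃┃Error handling validates ░┃      [us
       ┃┃The process transforms co░┃:     [x]
       ┃┃                         ▼┃      [  
       ┃┗━━━━━━━━━━━━━━━━━━━━━━━━━━┛ge:   (●)
       ┗━━━━━━━━━━━━━━━━━━━━━━━━━━┛ity:   [Lo
                           ┃  Phone:      [Bo
                           ┗━━━━━━━━━━━━━━━━━
                                             
                                             


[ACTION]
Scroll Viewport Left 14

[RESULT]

                                             
                                             
                                             
                                             
                                             
               ┏━━━━━━━━━━━━━━━━━━━━━━━━━━┓  
               ┃┏━━━━━━━━━━━━━━━━━━━━━━━━━━┓ 
               ┠┃ FileEditor               ┃ 
               ┃┠──────────────────────────┨ 
               ┃┃█he pipeline implements c▲┃ 
               ┃┃The architecture monitors█┃━
               ┃┃Error handling processes ░┃g
               ┃┃This module processes dat░┃─
               ┃┃The architecture analyzes░┃:
               ┃┃Error handling validates ░┃ 
               ┃┃The process transforms co░┃:
               ┃┃                         ▼┃ 
               ┃┗━━━━━━━━━━━━━━━━━━━━━━━━━━┛g
               ┗━━━━━━━━━━━━━━━━━━━━━━━━━━┛it
                                   ┃  Phone: 
                                   ┗━━━━━━━━━
                                             
                                             


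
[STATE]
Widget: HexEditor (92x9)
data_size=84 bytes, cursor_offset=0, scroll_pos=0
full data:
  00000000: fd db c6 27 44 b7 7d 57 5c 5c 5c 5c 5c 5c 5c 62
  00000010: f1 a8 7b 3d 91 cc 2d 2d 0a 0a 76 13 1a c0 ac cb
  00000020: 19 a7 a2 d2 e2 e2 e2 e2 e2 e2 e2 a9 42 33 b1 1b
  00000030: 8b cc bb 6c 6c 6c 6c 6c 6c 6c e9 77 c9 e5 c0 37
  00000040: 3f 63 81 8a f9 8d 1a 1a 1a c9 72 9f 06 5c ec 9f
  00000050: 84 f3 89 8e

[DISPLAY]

00000000  FD db c6 27 44 b7 7d 57  5c 5c 5c 5c 5c 5c 5c 62  |...'D.}W\\\\\\\b|              
00000010  f1 a8 7b 3d 91 cc 2d 2d  0a 0a 76 13 1a c0 ac cb  |..{=..--..v.....|              
00000020  19 a7 a2 d2 e2 e2 e2 e2  e2 e2 e2 a9 42 33 b1 1b  |............B3..|              
00000030  8b cc bb 6c 6c 6c 6c 6c  6c 6c e9 77 c9 e5 c0 37  |...lllllll.w...7|              
00000040  3f 63 81 8a f9 8d 1a 1a  1a c9 72 9f 06 5c ec 9f  |?c........r..\..|              
00000050  84 f3 89 8e                                       |....            |              
                                                                                            
                                                                                            
                                                                                            


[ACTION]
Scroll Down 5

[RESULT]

00000050  84 f3 89 8e                                       |....            |              
                                                                                            
                                                                                            
                                                                                            
                                                                                            
                                                                                            
                                                                                            
                                                                                            
                                                                                            


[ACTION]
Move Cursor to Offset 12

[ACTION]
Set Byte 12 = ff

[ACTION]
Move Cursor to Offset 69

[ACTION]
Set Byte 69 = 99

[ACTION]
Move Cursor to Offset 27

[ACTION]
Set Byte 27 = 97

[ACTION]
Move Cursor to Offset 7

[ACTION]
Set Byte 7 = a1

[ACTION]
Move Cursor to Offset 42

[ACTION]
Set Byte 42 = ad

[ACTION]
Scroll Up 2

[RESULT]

00000030  8b cc bb 6c 6c 6c 6c 6c  6c 6c e9 77 c9 e5 c0 37  |...lllllll.w...7|              
00000040  3f 63 81 8a f9 99 1a 1a  1a c9 72 9f 06 5c ec 9f  |?c........r..\..|              
00000050  84 f3 89 8e                                       |....            |              
                                                                                            
                                                                                            
                                                                                            
                                                                                            
                                                                                            
                                                                                            


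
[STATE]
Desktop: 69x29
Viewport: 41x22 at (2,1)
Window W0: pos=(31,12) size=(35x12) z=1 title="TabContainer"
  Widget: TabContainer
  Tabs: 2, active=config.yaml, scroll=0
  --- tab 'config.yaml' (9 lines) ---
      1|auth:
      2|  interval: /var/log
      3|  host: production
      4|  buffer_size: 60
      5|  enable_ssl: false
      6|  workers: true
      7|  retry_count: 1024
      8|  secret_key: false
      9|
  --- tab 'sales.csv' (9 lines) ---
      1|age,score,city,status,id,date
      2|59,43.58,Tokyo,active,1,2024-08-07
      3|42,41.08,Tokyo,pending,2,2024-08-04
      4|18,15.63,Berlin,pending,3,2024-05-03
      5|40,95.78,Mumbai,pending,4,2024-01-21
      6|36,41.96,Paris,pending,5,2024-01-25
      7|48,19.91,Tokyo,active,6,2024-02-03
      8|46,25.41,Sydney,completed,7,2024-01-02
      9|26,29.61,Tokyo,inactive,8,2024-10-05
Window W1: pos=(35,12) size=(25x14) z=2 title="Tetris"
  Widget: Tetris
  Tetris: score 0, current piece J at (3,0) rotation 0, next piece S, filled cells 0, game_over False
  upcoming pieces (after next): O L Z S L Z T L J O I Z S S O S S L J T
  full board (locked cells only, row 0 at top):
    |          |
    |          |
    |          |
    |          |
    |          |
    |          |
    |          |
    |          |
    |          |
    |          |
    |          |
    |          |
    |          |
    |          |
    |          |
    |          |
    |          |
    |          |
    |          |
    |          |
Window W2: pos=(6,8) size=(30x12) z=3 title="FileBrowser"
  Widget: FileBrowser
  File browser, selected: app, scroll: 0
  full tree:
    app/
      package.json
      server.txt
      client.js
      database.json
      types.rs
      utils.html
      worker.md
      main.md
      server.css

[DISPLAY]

                                         
                                         
                                         
                                         
                                         
                                         
                                         
    ┏━━━━━━━━━━━━━━━━━━━━━━━━━━━━┓       
    ┃ FileBrowser                ┃       
    ┠────────────────────────────┨       
    ┃> [-] app/                  ┃       
    ┃    package.json            ┃━━━━━━━
    ┃    server.txt              ┃ Tetris
    ┃    client.js               ┃───────
    ┃    database.json           ┃       
    ┃    types.rs                ┃       
    ┃    utils.html              ┃       
    ┃    worker.md               ┃       
    ┗━━━━━━━━━━━━━━━━━━━━━━━━━━━━┛       
                             ┃  b┃       
                             ┃  e┃       
                             ┃  w┃       


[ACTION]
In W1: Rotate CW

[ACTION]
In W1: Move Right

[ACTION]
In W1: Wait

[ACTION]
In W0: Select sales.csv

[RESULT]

                                         
                                         
                                         
                                         
                                         
                                         
                                         
    ┏━━━━━━━━━━━━━━━━━━━━━━━━━━━━┓       
    ┃ FileBrowser                ┃       
    ┠────────────────────────────┨       
    ┃> [-] app/                  ┃       
    ┃    package.json            ┃━━━━━━━
    ┃    server.txt              ┃ Tetris
    ┃    client.js               ┃───────
    ┃    database.json           ┃       
    ┃    types.rs                ┃       
    ┃    utils.html              ┃       
    ┃    worker.md               ┃       
    ┗━━━━━━━━━━━━━━━━━━━━━━━━━━━━┛       
                             ┃18,┃       
                             ┃40,┃       
                             ┃36,┃       


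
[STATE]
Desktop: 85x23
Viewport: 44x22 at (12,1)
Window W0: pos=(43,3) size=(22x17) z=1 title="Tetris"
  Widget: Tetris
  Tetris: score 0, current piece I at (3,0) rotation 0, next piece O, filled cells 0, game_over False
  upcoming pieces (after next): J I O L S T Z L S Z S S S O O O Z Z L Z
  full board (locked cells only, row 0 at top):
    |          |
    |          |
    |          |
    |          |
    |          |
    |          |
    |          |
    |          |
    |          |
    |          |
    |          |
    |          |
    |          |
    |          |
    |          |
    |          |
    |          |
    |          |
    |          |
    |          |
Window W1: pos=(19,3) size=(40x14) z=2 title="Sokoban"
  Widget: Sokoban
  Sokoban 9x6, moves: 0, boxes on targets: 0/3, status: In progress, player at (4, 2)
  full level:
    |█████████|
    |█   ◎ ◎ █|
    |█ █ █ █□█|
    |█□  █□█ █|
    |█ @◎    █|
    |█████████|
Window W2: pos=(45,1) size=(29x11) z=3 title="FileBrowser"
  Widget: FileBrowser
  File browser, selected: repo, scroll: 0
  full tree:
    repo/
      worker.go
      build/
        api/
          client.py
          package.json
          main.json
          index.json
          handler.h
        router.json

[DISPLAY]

                                 ┏━━━━━━━━━━
                                 ┃ FileBrows
       ┏━━━━━━━━━━━━━━━━━━━━━━━━━┠──────────
       ┃ Sokoban                 ┃> [-] repo
       ┠─────────────────────────┃    worker
       ┃█████████                ┃    [+] bu
       ┃█   ◎ ◎ █                ┃          
       ┃█ █ █ █□█                ┃          
       ┃█□  █□█ █                ┃          
       ┃█ @◎    █                ┃          
       ┃█████████                ┗━━━━━━━━━━
       ┃Moves: 0  0/3                       
       ┃                                    
       ┃                                    
       ┃                                    
       ┗━━━━━━━━━━━━━━━━━━━━━━━━━━━━━━━━━━━━
                               ┃          │ 
                               ┃          │ 
                               ┗━━━━━━━━━━━━
                                            
                                            
                                            


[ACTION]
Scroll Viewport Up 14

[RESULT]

                                            
                                 ┏━━━━━━━━━━
                                 ┃ FileBrows
       ┏━━━━━━━━━━━━━━━━━━━━━━━━━┠──────────
       ┃ Sokoban                 ┃> [-] repo
       ┠─────────────────────────┃    worker
       ┃█████████                ┃    [+] bu
       ┃█   ◎ ◎ █                ┃          
       ┃█ █ █ █□█                ┃          
       ┃█□  █□█ █                ┃          
       ┃█ @◎    █                ┃          
       ┃█████████                ┗━━━━━━━━━━
       ┃Moves: 0  0/3                       
       ┃                                    
       ┃                                    
       ┃                                    
       ┗━━━━━━━━━━━━━━━━━━━━━━━━━━━━━━━━━━━━
                               ┃          │ 
                               ┃          │ 
                               ┗━━━━━━━━━━━━
                                            
                                            


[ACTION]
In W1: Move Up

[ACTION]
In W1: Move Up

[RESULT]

                                            
                                 ┏━━━━━━━━━━
                                 ┃ FileBrows
       ┏━━━━━━━━━━━━━━━━━━━━━━━━━┠──────────
       ┃ Sokoban                 ┃> [-] repo
       ┠─────────────────────────┃    worker
       ┃█████████                ┃    [+] bu
       ┃█   ◎ ◎ █                ┃          
       ┃█ █ █ █□█                ┃          
       ┃█□@ █□█ █                ┃          
       ┃█  ◎    █                ┃          
       ┃█████████                ┗━━━━━━━━━━
       ┃Moves: 1  0/3                       
       ┃                                    
       ┃                                    
       ┃                                    
       ┗━━━━━━━━━━━━━━━━━━━━━━━━━━━━━━━━━━━━
                               ┃          │ 
                               ┃          │ 
                               ┗━━━━━━━━━━━━
                                            
                                            


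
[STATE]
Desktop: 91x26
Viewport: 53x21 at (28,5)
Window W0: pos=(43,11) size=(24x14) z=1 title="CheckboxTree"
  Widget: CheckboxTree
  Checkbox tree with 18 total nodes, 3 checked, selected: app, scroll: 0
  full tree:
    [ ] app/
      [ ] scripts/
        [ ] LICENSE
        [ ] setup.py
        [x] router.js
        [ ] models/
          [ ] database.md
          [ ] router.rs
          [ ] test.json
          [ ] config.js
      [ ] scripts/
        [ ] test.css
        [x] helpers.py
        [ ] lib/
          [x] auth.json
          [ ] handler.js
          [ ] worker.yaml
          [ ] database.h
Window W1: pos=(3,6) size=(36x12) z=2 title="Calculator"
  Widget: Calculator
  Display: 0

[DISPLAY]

                                                     
━━━━━━━━━━┓                                          
          ┃                                          
──────────┨                                          
         0┃                                          
          ┃                                          
          ┃    ┏━━━━━━━━━━━━━━━━━━━━━━┓              
          ┃    ┃ CheckboxTree         ┃              
          ┃    ┠──────────────────────┨              
          ┃    ┃>[-] app/             ┃              
          ┃    ┃   [-] scripts/       ┃              
          ┃    ┃     [ ] LICENSE      ┃              
━━━━━━━━━━┛    ┃     [ ] setup.py     ┃              
               ┃     [x] router.js    ┃              
               ┃     [ ] models/      ┃              
               ┃       [ ] database.md┃              
               ┃       [ ] router.rs  ┃              
               ┃       [ ] test.json  ┃              
               ┃       [ ] config.js  ┃              
               ┗━━━━━━━━━━━━━━━━━━━━━━┛              
                                                     


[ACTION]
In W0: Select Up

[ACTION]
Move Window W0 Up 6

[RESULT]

               ┏━━━━━━━━━━━━━━━━━━━━━━┓              
━━━━━━━━━━┓    ┃ CheckboxTree         ┃              
          ┃    ┠──────────────────────┨              
──────────┨    ┃>[-] app/             ┃              
         0┃    ┃   [-] scripts/       ┃              
          ┃    ┃     [ ] LICENSE      ┃              
          ┃    ┃     [ ] setup.py     ┃              
          ┃    ┃     [x] router.js    ┃              
          ┃    ┃     [ ] models/      ┃              
          ┃    ┃       [ ] database.md┃              
          ┃    ┃       [ ] router.rs  ┃              
          ┃    ┃       [ ] test.json  ┃              
━━━━━━━━━━┛    ┃       [ ] config.js  ┃              
               ┗━━━━━━━━━━━━━━━━━━━━━━┛              
                                                     
                                                     
                                                     
                                                     
                                                     
                                                     
                                                     


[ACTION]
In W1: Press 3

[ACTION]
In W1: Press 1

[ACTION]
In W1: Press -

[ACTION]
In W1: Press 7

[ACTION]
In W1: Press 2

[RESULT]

               ┏━━━━━━━━━━━━━━━━━━━━━━┓              
━━━━━━━━━━┓    ┃ CheckboxTree         ┃              
          ┃    ┠──────────────────────┨              
──────────┨    ┃>[-] app/             ┃              
        72┃    ┃   [-] scripts/       ┃              
          ┃    ┃     [ ] LICENSE      ┃              
          ┃    ┃     [ ] setup.py     ┃              
          ┃    ┃     [x] router.js    ┃              
          ┃    ┃     [ ] models/      ┃              
          ┃    ┃       [ ] database.md┃              
          ┃    ┃       [ ] router.rs  ┃              
          ┃    ┃       [ ] test.json  ┃              
━━━━━━━━━━┛    ┃       [ ] config.js  ┃              
               ┗━━━━━━━━━━━━━━━━━━━━━━┛              
                                                     
                                                     
                                                     
                                                     
                                                     
                                                     
                                                     


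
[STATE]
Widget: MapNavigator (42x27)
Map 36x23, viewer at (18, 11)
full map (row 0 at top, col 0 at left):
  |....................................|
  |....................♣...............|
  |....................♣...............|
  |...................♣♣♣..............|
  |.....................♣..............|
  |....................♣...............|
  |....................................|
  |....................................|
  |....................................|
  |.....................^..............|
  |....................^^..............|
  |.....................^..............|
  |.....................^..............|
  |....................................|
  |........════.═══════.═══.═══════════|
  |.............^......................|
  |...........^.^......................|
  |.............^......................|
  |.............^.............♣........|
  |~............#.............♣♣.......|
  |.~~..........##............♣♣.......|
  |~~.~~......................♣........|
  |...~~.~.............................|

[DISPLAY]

                                          
                                          
   ....................................   
   ....................♣...............   
   ....................♣...............   
   ...................♣♣♣..............   
   .....................♣..............   
   ....................♣...............   
   ....................................   
   ....................................   
   ....................................   
   .....................^..............   
   ....................^^..............   
   ..................@..^..............   
   .....................^..............   
   ....................................   
   ........════.═══════.═══.═══════════   
   .............^......................   
   ...........^.^......................   
   .............^......................   
   .............^.............♣........   
   ~............#.............♣♣.......   
   .~~..........##............♣♣.......   
   ~~.~~......................♣........   
   ...~~.~.............................   
                                          
                                          


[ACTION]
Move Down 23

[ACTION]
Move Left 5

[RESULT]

        .....................^............
        ....................^^............
        .....................^............
        .....................^............
        ..................................
        ........════.═══════.═══.═════════
        .............^....................
        ...........^.^....................
        .............^....................
        .............^.............♣......
        ~............#.............♣♣.....
        .~~..........##............♣♣.....
        ~~.~~......................♣......
        ...~~.~......@....................
                                          
                                          
                                          
                                          
                                          
                                          
                                          
                                          
                                          
                                          
                                          
                                          
                                          


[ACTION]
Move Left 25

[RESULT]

                     .....................
                     ....................^
                     .....................
                     .....................
                     .....................
                     ........════.═══════.
                     .............^.......
                     ...........^.^.......
                     .............^.......
                     .............^.......
                     ~............#.......
                     .~~..........##......
                     ~~.~~................
                     @..~~.~..............
                                          
                                          
                                          
                                          
                                          
                                          
                                          
                                          
                                          
                                          
                                          
                                          
                                          


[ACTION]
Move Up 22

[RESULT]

                                          
                                          
                                          
                                          
                                          
                                          
                                          
                                          
                                          
                                          
                                          
                                          
                                          
                     @....................
                     ....................♣
                     ....................♣
                     ...................♣♣
                     .....................
                     ....................♣
                     .....................
                     .....................
                     .....................
                     .....................
                     ....................^
                     .....................
                     .....................
                     .....................


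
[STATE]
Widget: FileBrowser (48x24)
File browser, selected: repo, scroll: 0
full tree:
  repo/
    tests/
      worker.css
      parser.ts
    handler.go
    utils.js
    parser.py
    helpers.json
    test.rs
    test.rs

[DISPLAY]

> [-] repo/                                     
    [+] tests/                                  
    handler.go                                  
    utils.js                                    
    parser.py                                   
    helpers.json                                
    test.rs                                     
    test.rs                                     
                                                
                                                
                                                
                                                
                                                
                                                
                                                
                                                
                                                
                                                
                                                
                                                
                                                
                                                
                                                
                                                


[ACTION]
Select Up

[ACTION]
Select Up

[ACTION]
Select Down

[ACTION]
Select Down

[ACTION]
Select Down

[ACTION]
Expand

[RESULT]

  [-] repo/                                     
    [+] tests/                                  
    handler.go                                  
  > utils.js                                    
    parser.py                                   
    helpers.json                                
    test.rs                                     
    test.rs                                     
                                                
                                                
                                                
                                                
                                                
                                                
                                                
                                                
                                                
                                                
                                                
                                                
                                                
                                                
                                                
                                                


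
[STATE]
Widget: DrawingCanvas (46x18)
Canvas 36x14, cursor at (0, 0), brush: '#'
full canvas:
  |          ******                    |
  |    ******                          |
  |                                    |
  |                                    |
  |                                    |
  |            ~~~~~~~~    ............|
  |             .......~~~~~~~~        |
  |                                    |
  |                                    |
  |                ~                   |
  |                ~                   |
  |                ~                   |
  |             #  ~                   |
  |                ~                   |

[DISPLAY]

+         ******                              
    ******                                    
                                              
                                              
                                              
            ~~~~~~~~    ............          
             .......~~~~~~~~                  
                                              
                                              
                ~                             
                ~                             
                ~                             
             #  ~                             
                ~                             
                                              
                                              
                                              
                                              


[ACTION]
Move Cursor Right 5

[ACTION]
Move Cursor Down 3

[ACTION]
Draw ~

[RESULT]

          ******                              
    ******                                    
                                              
     ~                                        
                                              
            ~~~~~~~~    ............          
             .......~~~~~~~~                  
                                              
                                              
                ~                             
                ~                             
                ~                             
             #  ~                             
                ~                             
                                              
                                              
                                              
                                              


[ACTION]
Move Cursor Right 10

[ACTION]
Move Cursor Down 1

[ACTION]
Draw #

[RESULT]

          ******                              
    ******                                    
                                              
     ~                                        
               #                              
            ~~~~~~~~    ............          
             .......~~~~~~~~                  
                                              
                                              
                ~                             
                ~                             
                ~                             
             #  ~                             
                ~                             
                                              
                                              
                                              
                                              


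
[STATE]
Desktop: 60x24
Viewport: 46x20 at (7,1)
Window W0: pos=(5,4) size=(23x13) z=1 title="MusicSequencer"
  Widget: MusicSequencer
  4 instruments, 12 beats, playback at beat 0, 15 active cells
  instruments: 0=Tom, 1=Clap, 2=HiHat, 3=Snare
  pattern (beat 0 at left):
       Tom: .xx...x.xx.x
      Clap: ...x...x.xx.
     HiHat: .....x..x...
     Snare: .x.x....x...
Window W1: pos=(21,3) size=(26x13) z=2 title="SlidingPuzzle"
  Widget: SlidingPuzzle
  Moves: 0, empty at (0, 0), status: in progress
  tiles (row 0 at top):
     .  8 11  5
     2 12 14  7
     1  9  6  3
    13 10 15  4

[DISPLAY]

                                              
                                              
              ┏━━━━━━━━━━━━━━━━━━━━━━━━┓      
━━━━━━━━━━━━━━┃ SlidingPuzzle          ┃      
MusicSequencer┠────────────────────────┨      
──────────────┃┌────┬────┬────┬────┐   ┃      
     ▼12345678┃│    │  8 │ 11 │  5 │   ┃      
  Tom·██···█·█┃├────┼────┼────┼────┤   ┃      
 Clap···█···█·┃│  2 │ 12 │ 14 │  7 │   ┃      
HiHat·····█··█┃├────┼────┼────┼────┤   ┃      
Snare·█·█····█┃│  1 │  9 │  6 │  3 │   ┃      
              ┃├────┼────┼────┼────┤   ┃      
              ┃│ 13 │ 10 │ 15 │  4 │   ┃      
              ┃└────┴────┴────┴────┘   ┃      
              ┗━━━━━━━━━━━━━━━━━━━━━━━━┛      
━━━━━━━━━━━━━━━━━━━━┛                         
                                              
                                              
                                              
                                              


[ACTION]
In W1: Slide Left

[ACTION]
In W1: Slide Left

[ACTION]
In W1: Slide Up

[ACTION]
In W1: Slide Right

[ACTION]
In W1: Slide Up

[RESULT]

                                              
                                              
              ┏━━━━━━━━━━━━━━━━━━━━━━━━┓      
━━━━━━━━━━━━━━┃ SlidingPuzzle          ┃      
MusicSequencer┠────────────────────────┨      
──────────────┃┌────┬────┬────┬────┐   ┃      
     ▼12345678┃│  8 │ 11 │ 14 │  5 │   ┃      
  Tom·██···█·█┃├────┼────┼────┼────┤   ┃      
 Clap···█···█·┃│  2 │  9 │ 12 │  7 │   ┃      
HiHat·····█··█┃├────┼────┼────┼────┤   ┃      
Snare·█·█····█┃│  1 │    │  6 │  3 │   ┃      
              ┃├────┼────┼────┼────┤   ┃      
              ┃│ 13 │ 10 │ 15 │  4 │   ┃      
              ┃└────┴────┴────┴────┘   ┃      
              ┗━━━━━━━━━━━━━━━━━━━━━━━━┛      
━━━━━━━━━━━━━━━━━━━━┛                         
                                              
                                              
                                              
                                              
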